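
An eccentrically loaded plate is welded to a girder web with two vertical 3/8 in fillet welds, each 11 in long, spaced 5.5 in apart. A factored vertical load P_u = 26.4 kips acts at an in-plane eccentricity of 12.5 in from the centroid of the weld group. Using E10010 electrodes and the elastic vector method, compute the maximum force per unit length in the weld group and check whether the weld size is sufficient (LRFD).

f_max ≈ 5.86 kip/in; adequate

E100XX → F_EXX = 100 ksi.
Total weld length L_w = 22 in. Treat welds as unit-width lines.
Polar moment about centroid: J = 2[d³/12 + d(b/2)²] = 2[11³/12 + 11×2.75²] = 388.2 in³.
Direct shear f_v = P/L_w = 26.4 / 22 = 1.2 kip/in (vertical).
Torsion M = P·e = 26.4 × 12.5 = 330 kip·in.
Critical point at (x, y) = (2.75, 5.5) from centroid. f_tx = M·y/J = 4.675 kip/in; f_ty = M·x/J = 2.338 kip/in.
Resultant f_max = √[f_tx² + (f_v + f_ty)²] = √[4.675² + (1.2 + 2.338)²] = 5.863 kip/in.
Capacity per unit length: φr_n = 0.75 × 0.6 × 100 × (0.707 × 0.375) = 11.93 kip/in.
5.863 ≤ 11.93 → adequate.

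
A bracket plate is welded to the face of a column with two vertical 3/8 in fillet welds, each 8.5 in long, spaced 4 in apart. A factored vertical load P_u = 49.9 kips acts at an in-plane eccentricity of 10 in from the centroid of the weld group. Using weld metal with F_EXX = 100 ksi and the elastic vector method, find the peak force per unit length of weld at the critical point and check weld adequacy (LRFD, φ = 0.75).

f_max ≈ 15.2 kip/in; NOT adequate

Total weld length L_w = 17 in. Treat welds as unit-width lines.
Polar moment about centroid: J = 2[d³/12 + d(b/2)²] = 2[8.5³/12 + 8.5×2²] = 170.4 in³.
Direct shear f_v = P/L_w = 49.9 / 17 = 2.935 kip/in (vertical).
Torsion M = P·e = 49.9 × 10 = 499 kip·in.
Critical point at (x, y) = (2, 4.25) from centroid. f_tx = M·y/J = 12.45 kip/in; f_ty = M·x/J = 5.858 kip/in.
Resultant f_max = √[f_tx² + (f_v + f_ty)²] = √[12.45² + (2.935 + 5.858)²] = 15.24 kip/in.
Capacity per unit length: φr_n = 0.75 × 0.6 × 100 × (0.707 × 0.375) = 11.93 kip/in.
15.24 > 11.93 → NOT adequate.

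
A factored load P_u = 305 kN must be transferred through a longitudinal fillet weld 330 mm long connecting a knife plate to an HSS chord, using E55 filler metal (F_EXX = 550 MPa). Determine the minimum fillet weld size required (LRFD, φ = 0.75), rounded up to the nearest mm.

w = 6 mm

Total weld length L = 330 mm.
Required throat t_e = P_u / (φ × 0.6 F_EXX × L) = 305 / (0.75 × 0.6 × 550 × 330 × 10⁻³) = 3.734 mm.
Required leg w = t_e / 0.707 = 5.282 mm → use 6 mm.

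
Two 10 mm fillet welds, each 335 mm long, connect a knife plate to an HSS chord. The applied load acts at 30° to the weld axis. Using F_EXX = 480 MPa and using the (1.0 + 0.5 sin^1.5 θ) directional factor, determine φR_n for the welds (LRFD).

φR_n ≈ 1200 kN

t_e = 0.707 × 10 = 7.07 mm; A_we = 7.07 × 670 = 4737 mm².
Directional factor: 1.0 + 0.5 sin^1.5(30°) = 1.177.
F_nw = 0.6 × 480 × 1.177 = 338.9 MPa.
φR_n = 0.75 × 338.9 × 4737 × 10⁻³ = 1204 kN.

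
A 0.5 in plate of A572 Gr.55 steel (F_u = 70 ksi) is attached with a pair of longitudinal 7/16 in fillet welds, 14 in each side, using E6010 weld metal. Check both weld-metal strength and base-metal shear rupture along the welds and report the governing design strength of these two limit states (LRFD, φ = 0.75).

E60XX → F_EXX = 60 ksi.
t_e = 0.707 × 0.4375 = 0.3093 in; L = 28 in.
Weld metal: φR_n = 0.75 × 0.6 × 60 × 0.3093 × 28 = 233.8 kips.
Base metal (shear rupture): φR_n = 0.75 × 0.6 × 70 × 0.5 × 28 = 441 kips.
Governing: weld metal.

φR_n ≈ 234 kips (weld metal governs)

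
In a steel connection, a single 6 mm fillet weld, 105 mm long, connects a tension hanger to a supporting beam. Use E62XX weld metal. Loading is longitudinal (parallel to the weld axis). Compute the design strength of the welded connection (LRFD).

φR_n ≈ 124 kN

E62XX → F_EXX = 620 MPa.
Effective throat t_e = 0.707 × 6 = 4.242 mm.
Total length L = 105 mm; A_we = 4.242 × 105 = 445.4 mm².
F_nw = 0.6 F_EXX = 0.6 × 620 = 372 MPa.
φR_n = 0.75 × 372 × 445.4 × 10⁻³ = 124.3 kN.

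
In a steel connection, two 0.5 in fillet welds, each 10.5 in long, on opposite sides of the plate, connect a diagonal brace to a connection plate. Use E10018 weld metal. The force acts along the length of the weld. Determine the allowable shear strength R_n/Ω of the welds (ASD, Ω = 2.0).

R_n/Ω ≈ 223 kip

E100XX → F_EXX = 100 ksi.
Effective throat t_e = 0.707 × 0.5 = 0.3535 in.
Total length L = 21 in; A_we = 0.3535 × 21 = 7.423 in².
F_nw = 0.6 F_EXX = 0.6 × 100 = 60 ksi.
R_n = 60 × 7.423 = 445.4 kip; R_n/Ω = 445.4/2.0 = 222.7 kip.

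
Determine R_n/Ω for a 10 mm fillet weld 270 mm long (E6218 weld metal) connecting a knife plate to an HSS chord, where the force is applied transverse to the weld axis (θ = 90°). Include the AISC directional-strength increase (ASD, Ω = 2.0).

E62XX → F_EXX = 620 MPa.
t_e = 0.707 × 10 = 7.07 mm; A_we = 7.07 × 270 = 1909 mm².
Directional factor: 1.0 + 0.5 sin^1.5(90°) = 1.5.
F_nw = 0.6 × 620 × 1.5 = 558 MPa.
R_n/Ω = (558 × 1909) / 2.0 × 10⁻³ = 532.6 kN.

R_n/Ω ≈ 533 kN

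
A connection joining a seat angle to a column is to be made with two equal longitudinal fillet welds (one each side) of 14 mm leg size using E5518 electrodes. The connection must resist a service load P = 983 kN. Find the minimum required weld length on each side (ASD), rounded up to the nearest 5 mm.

L = 305 mm on each side

E55XX → F_EXX = 550 MPa.
Throat t_e = 0.707 × 14 = 9.898 mm.
r_n/Ω = (0.6 × 550 × 9.898) / 2.0 = 1633 N/mm = 1.633 kN/mm.
L_req = P / (r_n/Ω) = 983 / 1.633 = 601.9 mm total.
Per side: 601.9 / 2 = 300.9 mm.
Round up → use L = 305 mm on each side.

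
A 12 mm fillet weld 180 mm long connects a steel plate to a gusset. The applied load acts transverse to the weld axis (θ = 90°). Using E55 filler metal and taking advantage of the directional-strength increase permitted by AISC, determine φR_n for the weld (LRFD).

φR_n ≈ 567 kN

E55XX → F_EXX = 550 MPa.
t_e = 0.707 × 12 = 8.484 mm; A_we = 8.484 × 180 = 1527 mm².
Directional factor: 1.0 + 0.5 sin^1.5(90°) = 1.5.
F_nw = 0.6 × 550 × 1.5 = 495 MPa.
φR_n = 0.75 × 495 × 1527 × 10⁻³ = 566.9 kN.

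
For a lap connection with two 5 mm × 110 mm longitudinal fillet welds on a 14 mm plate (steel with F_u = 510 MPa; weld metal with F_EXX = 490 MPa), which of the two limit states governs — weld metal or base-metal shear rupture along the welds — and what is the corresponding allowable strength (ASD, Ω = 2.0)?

R_n/Ω ≈ 114 kN (weld metal governs)

t_e = 0.707 × 5 = 3.535 mm; L = 220 mm.
Weld metal: R_n/Ω = (1/2.0) × 0.6 × 490 × 3.535 × 220 × 10⁻³ = 114.3 kN.
Base metal (shear rupture): R_n/Ω = (1/2.0) × 0.6 × 510 × 14 × 220 × 10⁻³ = 471.2 kN.
Governing: weld metal.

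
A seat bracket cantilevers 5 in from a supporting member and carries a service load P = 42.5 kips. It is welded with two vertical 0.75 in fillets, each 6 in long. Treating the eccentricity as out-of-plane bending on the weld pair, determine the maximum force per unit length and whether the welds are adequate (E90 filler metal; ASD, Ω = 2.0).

f_max ≈ 18.1 kip/in; NOT adequate

E90XX → F_EXX = 90 ksi.
L_w = 2 × 6 = 12 in; section modulus (unit throat) S = 2 × L²/6 = 12 in².
Direct shear f_v = P/L_w = 42.5/12 = 3.542 kip/in.
Moment M = P × e = 42.5 × 5 = 212.5 kip·in; bending f_b = M/S = 17.71 kip/in.
f_max = √(f_v² + f_b²) = √(3.542² + 17.71²) = 18.06 kip/in.
r_n/Ω = (1/2.0) × 0.6 × 90 × (0.707 × 0.75) = 14.32 kip/in → NOT adequate.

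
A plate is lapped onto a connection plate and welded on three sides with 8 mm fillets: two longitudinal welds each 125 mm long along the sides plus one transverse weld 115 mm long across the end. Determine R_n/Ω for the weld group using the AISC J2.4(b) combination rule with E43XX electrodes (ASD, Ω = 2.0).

E43XX → F_EXX = 430 MPa.
t_e = 0.707 × 8 = 5.656 mm.
R_nwl = 0.6 × 430 × 5.656 × 250 × 10⁻³ = 364.8 kN (longitudinal, 2 welds).
R_nwt = 0.6 × 430 × 5.656 × 115 × 10⁻³ = 167.8 kN (transverse, base value).
(i) R_nwl + R_nwt = 532.6 kN; (ii) 0.85 R_nwl + 1.5 R_nwt = 561.8 kN.
R_n = max = 561.8 kN [governs: (ii)]; R_n/Ω = 280.9 kN.

R_n/Ω ≈ 281 kN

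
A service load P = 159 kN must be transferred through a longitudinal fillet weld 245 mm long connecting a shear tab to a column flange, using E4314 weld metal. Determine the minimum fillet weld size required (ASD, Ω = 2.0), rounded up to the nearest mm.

w = 8 mm

E43XX → F_EXX = 430 MPa.
Total weld length L = 245 mm.
Required throat t_e = P × Ω / (0.6 F_EXX × L) = 159 × 2.0 / (0.6 × 430 × 245 × 10⁻³) = 5.031 mm.
Required leg w = t_e / 0.707 = 7.116 mm → use 8 mm.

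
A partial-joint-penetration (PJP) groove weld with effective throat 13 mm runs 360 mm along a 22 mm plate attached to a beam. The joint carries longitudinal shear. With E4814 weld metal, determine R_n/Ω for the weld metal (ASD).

R_n/Ω ≈ 674 kN

E48XX → F_EXX = 480 MPa.
Effective throat (given) t_e = 13 mm.
A_we = 13 × 360 = 4680 mm².
F_nw = 0.6 F_EXX = 288 MPa.
R_n/Ω = (288 × 4680) / 2.0 × 10⁻³ = 673.9 kN.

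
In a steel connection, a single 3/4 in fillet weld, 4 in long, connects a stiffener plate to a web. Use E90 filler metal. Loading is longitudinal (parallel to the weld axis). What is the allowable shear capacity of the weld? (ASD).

E90XX → F_EXX = 90 ksi.
Effective throat t_e = 0.707 × 0.75 = 0.5302 in.
Total length L = 4 in; A_we = 0.5302 × 4 = 2.121 in².
F_nw = 0.6 F_EXX = 0.6 × 90 = 54 ksi.
R_n = 54 × 2.121 = 114.5 kips; R_n/Ω = 114.5/2.0 = 57.27 kips.

R_n/Ω ≈ 57.3 kips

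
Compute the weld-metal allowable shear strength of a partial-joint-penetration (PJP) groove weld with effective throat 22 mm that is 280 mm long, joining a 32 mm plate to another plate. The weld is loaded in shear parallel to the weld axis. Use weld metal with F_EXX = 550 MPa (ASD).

R_n/Ω ≈ 1020 kN

Effective throat (given) t_e = 22 mm.
A_we = 22 × 280 = 6160 mm².
F_nw = 0.6 F_EXX = 330 MPa.
R_n/Ω = (330 × 6160) / 2.0 × 10⁻³ = 1016 kN.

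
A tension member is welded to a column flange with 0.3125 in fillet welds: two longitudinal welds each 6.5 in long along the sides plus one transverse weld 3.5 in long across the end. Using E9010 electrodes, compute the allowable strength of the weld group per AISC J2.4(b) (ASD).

R_n/Ω ≈ 98.4 kips

E90XX → F_EXX = 90 ksi.
t_e = 0.707 × 0.3125 = 0.2209 in.
R_nwl = 0.6 × 90 × 0.2209 × 13 = 155.1 kips (longitudinal, 2 welds).
R_nwt = 0.6 × 90 × 0.2209 × 3.5 = 41.76 kips (transverse, base value).
(i) R_nwl + R_nwt = 196.9 kips; (ii) 0.85 R_nwl + 1.5 R_nwt = 194.5 kips.
R_n = max = 196.9 kips [governs: (i)]; R_n/Ω = 98.43 kips.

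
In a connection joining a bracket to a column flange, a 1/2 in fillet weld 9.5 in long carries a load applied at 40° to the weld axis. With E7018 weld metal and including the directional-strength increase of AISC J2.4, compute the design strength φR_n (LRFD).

E70XX → F_EXX = 70 ksi.
t_e = 0.707 × 0.5 = 0.3535 in; A_we = 0.3535 × 9.5 = 3.358 in².
Directional factor: 1.0 + 0.5 sin^1.5(40°) = 1.258.
F_nw = 0.6 × 70 × 1.258 = 52.82 ksi.
φR_n = 0.75 × 52.82 × 3.358 = 133 kip.

φR_n ≈ 133 kip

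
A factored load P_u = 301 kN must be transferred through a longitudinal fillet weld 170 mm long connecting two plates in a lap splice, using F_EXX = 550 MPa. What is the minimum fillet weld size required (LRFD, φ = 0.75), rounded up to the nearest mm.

w = 11 mm

Total weld length L = 170 mm.
Required throat t_e = P_u / (φ × 0.6 F_EXX × L) = 301 / (0.75 × 0.6 × 550 × 170 × 10⁻³) = 7.154 mm.
Required leg w = t_e / 0.707 = 10.12 mm → use 11 mm.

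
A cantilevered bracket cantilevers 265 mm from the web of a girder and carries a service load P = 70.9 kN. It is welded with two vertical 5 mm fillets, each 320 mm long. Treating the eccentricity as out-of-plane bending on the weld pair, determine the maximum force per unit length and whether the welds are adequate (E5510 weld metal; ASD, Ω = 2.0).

f_max ≈ 561 N/mm; adequate

E55XX → F_EXX = 550 MPa.
L_w = 2 × 320 = 640 mm; section modulus (unit throat) S = 2 × L²/6 = 34130 mm².
Direct shear f_v = P/L_w = 70.9×10³/640 = 110.8 N/mm.
Moment M = P × e = 70.9×10³ × 265 = 18788000 N·mm; bending f_b = M/S = 550.4 N/mm.
f_max = √(f_v² + f_b²) = √(110.8² + 550.4²) = 561.5 N/mm.
r_n/Ω = (1/2.0) × 0.6 × 550 × (0.707 × 5) = 583.3 N/mm → adequate.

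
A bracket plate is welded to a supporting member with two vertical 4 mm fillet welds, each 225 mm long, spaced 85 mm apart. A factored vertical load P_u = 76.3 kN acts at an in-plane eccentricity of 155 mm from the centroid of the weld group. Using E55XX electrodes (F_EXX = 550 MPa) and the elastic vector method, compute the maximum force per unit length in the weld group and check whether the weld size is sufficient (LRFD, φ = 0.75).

Total weld length L_w = 450 mm. Treat welds as unit-width lines.
Polar moment about centroid: J = 2[d³/12 + d(b/2)²] = 2[225³/12 + 225×42.5²] = 2711000 mm³.
Direct shear f_v = P/L_w = 76.3×10³ / 450 = 169.6 N/mm (vertical).
Torsion M = P·e = 76.3×10³ × 155 = 11826000 N·mm.
Critical point at (x, y) = (42.5, 112.5) from centroid. f_tx = M·y/J = 490.7 N/mm; f_ty = M·x/J = 185.4 N/mm.
Resultant f_max = √[f_tx² + (f_v + f_ty)²] = √[490.7² + (169.6 + 185.4)²] = 605.6 N/mm.
Capacity per unit length: φr_n = 0.75 × 0.6 × 550 × (0.707 × 4) = 699.9 N/mm.
605.6 ≤ 699.9 → adequate.

f_max ≈ 606 N/mm; adequate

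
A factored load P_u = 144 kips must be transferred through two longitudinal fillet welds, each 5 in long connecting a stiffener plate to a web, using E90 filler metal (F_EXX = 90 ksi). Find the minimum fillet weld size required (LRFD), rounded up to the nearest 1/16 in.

w = 9/16 in

Total weld length L = 10 in.
Required throat t_e = P_u / (φ × 0.6 F_EXX × L) = 144 / (0.75 × 0.6 × 90 × 10) = 0.3556 in.
Required leg w = t_e / 0.707 = 0.5029 in → use 9/16 in.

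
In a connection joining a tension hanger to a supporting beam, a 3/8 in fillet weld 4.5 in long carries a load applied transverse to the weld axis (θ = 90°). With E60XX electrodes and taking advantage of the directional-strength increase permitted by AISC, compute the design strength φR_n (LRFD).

φR_n ≈ 48.3 kips

E60XX → F_EXX = 60 ksi.
t_e = 0.707 × 0.375 = 0.2651 in; A_we = 0.2651 × 4.5 = 1.193 in².
Directional factor: 1.0 + 0.5 sin^1.5(90°) = 1.5.
F_nw = 0.6 × 60 × 1.5 = 54 ksi.
φR_n = 0.75 × 54 × 1.193 = 48.32 kips.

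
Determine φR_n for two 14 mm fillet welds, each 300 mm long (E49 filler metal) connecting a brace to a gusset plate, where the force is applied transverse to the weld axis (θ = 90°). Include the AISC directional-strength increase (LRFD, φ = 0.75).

E49XX → F_EXX = 490 MPa.
t_e = 0.707 × 14 = 9.898 mm; A_we = 9.898 × 600 = 5939 mm².
Directional factor: 1.0 + 0.5 sin^1.5(90°) = 1.5.
F_nw = 0.6 × 490 × 1.5 = 441 MPa.
φR_n = 0.75 × 441 × 5939 × 10⁻³ = 1964 kN.

φR_n ≈ 1960 kN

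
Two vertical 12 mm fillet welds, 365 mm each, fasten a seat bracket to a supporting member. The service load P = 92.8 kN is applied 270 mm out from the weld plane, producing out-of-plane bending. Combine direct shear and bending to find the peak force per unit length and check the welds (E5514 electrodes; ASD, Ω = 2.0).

f_max ≈ 578 N/mm; adequate

E55XX → F_EXX = 550 MPa.
L_w = 2 × 365 = 730 mm; section modulus (unit throat) S = 2 × L²/6 = 44410 mm².
Direct shear f_v = P/L_w = 92.8×10³/730 = 127.1 N/mm.
Moment M = P × e = 92.8×10³ × 270 = 25056000 N·mm; bending f_b = M/S = 564.2 N/mm.
f_max = √(f_v² + f_b²) = √(127.1² + 564.2²) = 578.4 N/mm.
r_n/Ω = (1/2.0) × 0.6 × 550 × (0.707 × 12) = 1400 N/mm → adequate.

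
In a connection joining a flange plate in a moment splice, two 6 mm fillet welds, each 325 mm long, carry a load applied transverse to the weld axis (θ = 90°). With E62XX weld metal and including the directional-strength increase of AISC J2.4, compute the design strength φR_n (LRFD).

φR_n ≈ 1150 kN

E62XX → F_EXX = 620 MPa.
t_e = 0.707 × 6 = 4.242 mm; A_we = 4.242 × 650 = 2757 mm².
Directional factor: 1.0 + 0.5 sin^1.5(90°) = 1.5.
F_nw = 0.6 × 620 × 1.5 = 558 MPa.
φR_n = 0.75 × 558 × 2757 × 10⁻³ = 1154 kN.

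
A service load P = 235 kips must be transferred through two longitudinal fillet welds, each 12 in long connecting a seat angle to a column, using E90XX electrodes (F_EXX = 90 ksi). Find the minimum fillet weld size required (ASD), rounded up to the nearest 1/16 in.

Total weld length L = 24 in.
Required throat t_e = P × Ω / (0.6 F_EXX × L) = 235 × 2.0 / (0.6 × 90 × 24) = 0.3627 in.
Required leg w = t_e / 0.707 = 0.5129 in → use 9/16 in.

w = 9/16 in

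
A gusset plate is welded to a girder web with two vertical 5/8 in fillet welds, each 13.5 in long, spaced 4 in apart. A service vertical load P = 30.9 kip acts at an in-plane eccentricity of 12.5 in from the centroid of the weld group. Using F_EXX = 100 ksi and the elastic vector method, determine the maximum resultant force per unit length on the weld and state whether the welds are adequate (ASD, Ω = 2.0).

f_max ≈ 5.68 kip/in; adequate

Total weld length L_w = 27 in. Treat welds as unit-width lines.
Polar moment about centroid: J = 2[d³/12 + d(b/2)²] = 2[13.5³/12 + 13.5×2²] = 518.1 in³.
Direct shear f_v = P/L_w = 30.9 / 27 = 1.144 kip/in (vertical).
Torsion M = P·e = 30.9 × 12.5 = 386.25 kip·in.
Critical point at (x, y) = (2, 6.75) from centroid. f_tx = M·y/J = 5.033 kip/in; f_ty = M·x/J = 1.491 kip/in.
Resultant f_max = √[f_tx² + (f_v + f_ty)²] = √[5.033² + (1.144 + 1.491)²] = 5.681 kip/in.
Capacity per unit length: r_n/Ω = (1/2.0) × 0.6 × 100 × (0.707 × 0.625) = 13.26 kip/in.
5.681 ≤ 13.26 → adequate.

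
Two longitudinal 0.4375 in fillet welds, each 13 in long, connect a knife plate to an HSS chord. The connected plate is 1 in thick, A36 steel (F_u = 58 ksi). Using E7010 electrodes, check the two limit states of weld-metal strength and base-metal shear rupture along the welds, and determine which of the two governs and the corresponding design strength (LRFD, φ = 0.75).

φR_n ≈ 253 kips (weld metal governs)

E70XX → F_EXX = 70 ksi.
t_e = 0.707 × 0.4375 = 0.3093 in; L = 26 in.
Weld metal: φR_n = 0.75 × 0.6 × 70 × 0.3093 × 26 = 253.3 kips.
Base metal (shear rupture): φR_n = 0.75 × 0.6 × 58 × 1 × 26 = 678.6 kips.
Governing: weld metal.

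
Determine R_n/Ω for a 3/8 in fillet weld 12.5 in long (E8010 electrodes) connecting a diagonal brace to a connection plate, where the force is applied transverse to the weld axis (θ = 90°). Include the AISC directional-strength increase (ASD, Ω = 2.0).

R_n/Ω ≈ 119 kip

E80XX → F_EXX = 80 ksi.
t_e = 0.707 × 0.375 = 0.2651 in; A_we = 0.2651 × 12.5 = 3.314 in².
Directional factor: 1.0 + 0.5 sin^1.5(90°) = 1.5.
F_nw = 0.6 × 80 × 1.5 = 72 ksi.
R_n/Ω = (72 × 3.314) / 2.0 = 119.3 kip.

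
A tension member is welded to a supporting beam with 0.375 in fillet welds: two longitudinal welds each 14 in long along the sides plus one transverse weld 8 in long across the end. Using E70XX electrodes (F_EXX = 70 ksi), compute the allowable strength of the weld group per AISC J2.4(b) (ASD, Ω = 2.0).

t_e = 0.707 × 0.375 = 0.2651 in.
R_nwl = 0.6 × 70 × 0.2651 × 28 = 311.8 kip (longitudinal, 2 welds).
R_nwt = 0.6 × 70 × 0.2651 × 8 = 89.08 kip (transverse, base value).
(i) R_nwl + R_nwt = 400.9 kip; (ii) 0.85 R_nwl + 1.5 R_nwt = 398.6 kip.
R_n = max = 400.9 kip [governs: (i)]; R_n/Ω = 200.4 kip.

R_n/Ω ≈ 200 kip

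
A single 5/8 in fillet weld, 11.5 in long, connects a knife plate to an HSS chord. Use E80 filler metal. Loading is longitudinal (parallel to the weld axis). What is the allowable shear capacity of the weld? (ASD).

R_n/Ω ≈ 122 kip

E80XX → F_EXX = 80 ksi.
Effective throat t_e = 0.707 × 0.625 = 0.4419 in.
Total length L = 11.5 in; A_we = 0.4419 × 11.5 = 5.082 in².
F_nw = 0.6 F_EXX = 0.6 × 80 = 48 ksi.
R_n = 48 × 5.082 = 243.9 kip; R_n/Ω = 243.9/2.0 = 122 kip.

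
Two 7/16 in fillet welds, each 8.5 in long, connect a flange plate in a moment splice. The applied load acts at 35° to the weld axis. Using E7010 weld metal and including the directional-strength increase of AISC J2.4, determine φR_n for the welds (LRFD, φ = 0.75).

E70XX → F_EXX = 70 ksi.
t_e = 0.707 × 0.4375 = 0.3093 in; A_we = 0.3093 × 17 = 5.258 in².
Directional factor: 1.0 + 0.5 sin^1.5(35°) = 1.217.
F_nw = 0.6 × 70 × 1.217 = 51.12 ksi.
φR_n = 0.75 × 51.12 × 5.258 = 201.6 kips.

φR_n ≈ 202 kips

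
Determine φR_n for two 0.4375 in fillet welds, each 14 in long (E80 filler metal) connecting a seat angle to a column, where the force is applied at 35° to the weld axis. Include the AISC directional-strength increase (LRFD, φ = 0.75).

φR_n ≈ 380 kip

E80XX → F_EXX = 80 ksi.
t_e = 0.707 × 0.4375 = 0.3093 in; A_we = 0.3093 × 28 = 8.661 in².
Directional factor: 1.0 + 0.5 sin^1.5(35°) = 1.217.
F_nw = 0.6 × 80 × 1.217 = 58.43 ksi.
φR_n = 0.75 × 58.43 × 8.661 = 379.5 kip.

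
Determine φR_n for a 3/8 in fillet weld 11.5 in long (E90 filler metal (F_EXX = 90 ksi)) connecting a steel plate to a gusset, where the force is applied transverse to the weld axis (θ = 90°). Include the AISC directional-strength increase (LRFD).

t_e = 0.707 × 0.375 = 0.2651 in; A_we = 0.2651 × 11.5 = 3.049 in².
Directional factor: 1.0 + 0.5 sin^1.5(90°) = 1.5.
F_nw = 0.6 × 90 × 1.5 = 81 ksi.
φR_n = 0.75 × 81 × 3.049 = 185.2 kips.

φR_n ≈ 185 kips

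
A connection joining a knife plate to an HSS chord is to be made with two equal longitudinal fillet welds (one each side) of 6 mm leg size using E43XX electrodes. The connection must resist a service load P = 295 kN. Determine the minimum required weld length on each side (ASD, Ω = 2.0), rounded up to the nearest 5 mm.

L = 270 mm on each side

E43XX → F_EXX = 430 MPa.
Throat t_e = 0.707 × 6 = 4.242 mm.
r_n/Ω = (0.6 × 430 × 4.242) / 2.0 = 547.2 N/mm = 0.5472 kN/mm.
L_req = P / (r_n/Ω) = 295 / 0.5472 = 539.1 mm total.
Per side: 539.1 / 2 = 269.5 mm.
Round up → use L = 270 mm on each side.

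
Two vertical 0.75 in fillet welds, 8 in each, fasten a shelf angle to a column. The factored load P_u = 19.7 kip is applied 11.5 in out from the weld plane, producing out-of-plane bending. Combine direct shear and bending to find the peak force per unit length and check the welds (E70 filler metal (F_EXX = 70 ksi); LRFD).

f_max ≈ 10.7 kip/in; adequate

L_w = 2 × 8 = 16 in; section modulus (unit throat) S = 2 × L²/6 = 21.33 in².
Direct shear f_v = P/L_w = 19.7/16 = 1.231 kip/in.
Moment M = P × e = 19.7 × 11.5 = 226.55 kip·in; bending f_b = M/S = 10.62 kip/in.
f_max = √(f_v² + f_b²) = √(1.231² + 10.62²) = 10.69 kip/in.
φr_n = 0.75 × 0.6 × 70 × (0.707 × 0.75) = 16.7 kip/in → adequate.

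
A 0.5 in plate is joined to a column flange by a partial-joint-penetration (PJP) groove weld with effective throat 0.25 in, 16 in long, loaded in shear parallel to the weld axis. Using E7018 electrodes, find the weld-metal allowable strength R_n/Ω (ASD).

R_n/Ω ≈ 84 kip

E70XX → F_EXX = 70 ksi.
Effective throat (given) t_e = 0.25 in.
A_we = 0.25 × 16 = 4 in².
F_nw = 0.6 F_EXX = 42 ksi.
R_n/Ω = (42 × 4) / 2.0 = 84 kip.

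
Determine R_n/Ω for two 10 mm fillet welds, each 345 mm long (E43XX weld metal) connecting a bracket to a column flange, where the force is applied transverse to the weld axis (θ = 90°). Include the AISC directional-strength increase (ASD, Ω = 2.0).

E43XX → F_EXX = 430 MPa.
t_e = 0.707 × 10 = 7.07 mm; A_we = 7.07 × 690 = 4878 mm².
Directional factor: 1.0 + 0.5 sin^1.5(90°) = 1.5.
F_nw = 0.6 × 430 × 1.5 = 387 MPa.
R_n/Ω = (387 × 4878) / 2.0 × 10⁻³ = 944 kN.

R_n/Ω ≈ 944 kN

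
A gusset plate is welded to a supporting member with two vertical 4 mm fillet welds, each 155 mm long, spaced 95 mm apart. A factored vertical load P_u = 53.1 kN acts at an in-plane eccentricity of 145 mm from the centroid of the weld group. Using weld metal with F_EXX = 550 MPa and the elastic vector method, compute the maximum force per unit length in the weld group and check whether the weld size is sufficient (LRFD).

f_max ≈ 637 N/mm; adequate

Total weld length L_w = 310 mm. Treat welds as unit-width lines.
Polar moment about centroid: J = 2[d³/12 + d(b/2)²] = 2[155³/12 + 155×47.5²] = 1320000 mm³.
Direct shear f_v = P/L_w = 53.1×10³ / 310 = 171.3 N/mm (vertical).
Torsion M = P·e = 53.1×10³ × 145 = 7699500 N·mm.
Critical point at (x, y) = (47.5, 77.5) from centroid. f_tx = M·y/J = 452 N/mm; f_ty = M·x/J = 277 N/mm.
Resultant f_max = √[f_tx² + (f_v + f_ty)²] = √[452² + (171.3 + 277)²] = 636.7 N/mm.
Capacity per unit length: φr_n = 0.75 × 0.6 × 550 × (0.707 × 4) = 699.9 N/mm.
636.7 ≤ 699.9 → adequate.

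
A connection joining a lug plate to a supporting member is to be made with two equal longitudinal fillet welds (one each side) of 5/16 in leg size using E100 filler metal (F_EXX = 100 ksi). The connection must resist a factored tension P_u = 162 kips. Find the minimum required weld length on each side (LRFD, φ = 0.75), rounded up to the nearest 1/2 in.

L = 8.5 in on each side

Throat t_e = 0.707 × 0.3125 = 0.2209 in.
φr_n = 0.75 × 0.6 × 100 × 0.2209 = 9.942 kips/in.
L_req = P_u / φr_n = 162 / 9.942 = 16.29 in total.
Per side: 16.29 / 2 = 8.147 in.
Round up → use L = 8.5 in on each side.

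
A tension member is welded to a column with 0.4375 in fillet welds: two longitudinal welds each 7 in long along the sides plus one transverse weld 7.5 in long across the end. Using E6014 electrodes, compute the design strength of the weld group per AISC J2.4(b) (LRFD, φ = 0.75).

φR_n ≈ 193 kip

E60XX → F_EXX = 60 ksi.
t_e = 0.707 × 0.4375 = 0.3093 in.
R_nwl = 0.6 × 60 × 0.3093 × 14 = 155.9 kip (longitudinal, 2 welds).
R_nwt = 0.6 × 60 × 0.3093 × 7.5 = 83.51 kip (transverse, base value).
(i) R_nwl + R_nwt = 239.4 kip; (ii) 0.85 R_nwl + 1.5 R_nwt = 257.8 kip.
R_n = max = 257.8 kip [governs: (ii)]; φR_n = 193.3 kip.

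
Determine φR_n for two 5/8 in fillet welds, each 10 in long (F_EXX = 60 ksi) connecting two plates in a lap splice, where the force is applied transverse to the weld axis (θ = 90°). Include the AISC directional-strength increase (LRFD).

t_e = 0.707 × 0.625 = 0.4419 in; A_we = 0.4419 × 20 = 8.837 in².
Directional factor: 1.0 + 0.5 sin^1.5(90°) = 1.5.
F_nw = 0.6 × 60 × 1.5 = 54 ksi.
φR_n = 0.75 × 54 × 8.837 = 357.9 kip.

φR_n ≈ 358 kip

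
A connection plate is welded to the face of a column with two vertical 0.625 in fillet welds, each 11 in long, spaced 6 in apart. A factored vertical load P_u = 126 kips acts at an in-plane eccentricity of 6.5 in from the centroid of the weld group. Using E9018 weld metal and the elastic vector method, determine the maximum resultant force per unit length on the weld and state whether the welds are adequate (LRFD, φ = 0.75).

E90XX → F_EXX = 90 ksi.
Total weld length L_w = 22 in. Treat welds as unit-width lines.
Polar moment about centroid: J = 2[d³/12 + d(b/2)²] = 2[11³/12 + 11×3²] = 419.8 in³.
Direct shear f_v = P/L_w = 126 / 22 = 5.727 kip/in (vertical).
Torsion M = P·e = 126 × 6.5 = 819 kip·in.
Critical point at (x, y) = (3, 5.5) from centroid. f_tx = M·y/J = 10.73 kip/in; f_ty = M·x/J = 5.852 kip/in.
Resultant f_max = √[f_tx² + (f_v + f_ty)²] = √[10.73² + (5.727 + 5.852)²] = 15.79 kip/in.
Capacity per unit length: φr_n = 0.75 × 0.6 × 90 × (0.707 × 0.625) = 17.9 kip/in.
15.79 ≤ 17.9 → adequate.

f_max ≈ 15.8 kip/in; adequate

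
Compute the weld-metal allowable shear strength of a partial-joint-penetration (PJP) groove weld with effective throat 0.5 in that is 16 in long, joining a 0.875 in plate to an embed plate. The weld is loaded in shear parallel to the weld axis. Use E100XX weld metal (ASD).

R_n/Ω ≈ 240 kips

E100XX → F_EXX = 100 ksi.
Effective throat (given) t_e = 0.5 in.
A_we = 0.5 × 16 = 8 in².
F_nw = 0.6 F_EXX = 60 ksi.
R_n/Ω = (60 × 8) / 2.0 = 240 kips.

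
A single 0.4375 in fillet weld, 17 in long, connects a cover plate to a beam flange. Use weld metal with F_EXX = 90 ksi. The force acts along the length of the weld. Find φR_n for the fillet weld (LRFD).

φR_n ≈ 213 kips

Effective throat t_e = 0.707 × 0.4375 = 0.3093 in.
Total length L = 17 in; A_we = 0.3093 × 17 = 5.258 in².
F_nw = 0.6 F_EXX = 0.6 × 90 = 54 ksi.
φR_n = 0.75 × 54 × 5.258 = 213 kips.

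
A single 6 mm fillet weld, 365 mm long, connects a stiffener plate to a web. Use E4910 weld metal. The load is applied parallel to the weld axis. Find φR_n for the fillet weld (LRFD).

E49XX → F_EXX = 490 MPa.
Effective throat t_e = 0.707 × 6 = 4.242 mm.
Total length L = 365 mm; A_we = 4.242 × 365 = 1548 mm².
F_nw = 0.6 F_EXX = 0.6 × 490 = 294 MPa.
φR_n = 0.75 × 294 × 1548 × 10⁻³ = 341.4 kN.

φR_n ≈ 341 kN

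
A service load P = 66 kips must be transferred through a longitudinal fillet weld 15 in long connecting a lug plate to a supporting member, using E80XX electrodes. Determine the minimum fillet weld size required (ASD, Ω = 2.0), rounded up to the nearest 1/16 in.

w = 5/16 in

E80XX → F_EXX = 80 ksi.
Total weld length L = 15 in.
Required throat t_e = P × Ω / (0.6 F_EXX × L) = 66 × 2.0 / (0.6 × 80 × 15) = 0.1833 in.
Required leg w = t_e / 0.707 = 0.2593 in → use 5/16 in.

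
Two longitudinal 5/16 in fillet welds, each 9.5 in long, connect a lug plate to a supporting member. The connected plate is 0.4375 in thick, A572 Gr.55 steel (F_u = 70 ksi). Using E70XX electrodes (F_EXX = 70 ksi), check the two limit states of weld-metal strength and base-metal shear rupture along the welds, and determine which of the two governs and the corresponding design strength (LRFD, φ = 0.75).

φR_n ≈ 132 kip (weld metal governs)

t_e = 0.707 × 0.3125 = 0.2209 in; L = 19 in.
Weld metal: φR_n = 0.75 × 0.6 × 70 × 0.2209 × 19 = 132.2 kip.
Base metal (shear rupture): φR_n = 0.75 × 0.6 × 70 × 0.4375 × 19 = 261.8 kip.
Governing: weld metal.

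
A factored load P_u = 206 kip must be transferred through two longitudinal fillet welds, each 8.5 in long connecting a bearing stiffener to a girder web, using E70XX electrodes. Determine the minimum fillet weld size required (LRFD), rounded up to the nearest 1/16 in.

E70XX → F_EXX = 70 ksi.
Total weld length L = 17 in.
Required throat t_e = P_u / (φ × 0.6 F_EXX × L) = 206 / (0.75 × 0.6 × 70 × 17) = 0.3847 in.
Required leg w = t_e / 0.707 = 0.5441 in → use 9/16 in.

w = 9/16 in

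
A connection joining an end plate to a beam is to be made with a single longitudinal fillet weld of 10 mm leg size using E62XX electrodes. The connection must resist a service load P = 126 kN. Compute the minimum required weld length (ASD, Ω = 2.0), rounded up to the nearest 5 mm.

L = 100 mm

E62XX → F_EXX = 620 MPa.
Throat t_e = 0.707 × 10 = 7.07 mm.
r_n/Ω = (0.6 × 620 × 7.07) / 2.0 = 1315 N/mm = 1.315 kN/mm.
L_req = P / (r_n/Ω) = 126 / 1.315 = 95.82 mm total.
Round up → use L = 100 mm.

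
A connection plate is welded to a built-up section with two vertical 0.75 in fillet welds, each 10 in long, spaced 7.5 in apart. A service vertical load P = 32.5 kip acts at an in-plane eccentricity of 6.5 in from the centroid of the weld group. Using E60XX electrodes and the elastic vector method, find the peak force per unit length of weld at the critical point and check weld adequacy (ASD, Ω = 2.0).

f_max ≈ 4.13 kip/in; adequate

E60XX → F_EXX = 60 ksi.
Total weld length L_w = 20 in. Treat welds as unit-width lines.
Polar moment about centroid: J = 2[d³/12 + d(b/2)²] = 2[10³/12 + 10×3.75²] = 447.9 in³.
Direct shear f_v = P/L_w = 32.5 / 20 = 1.625 kip/in (vertical).
Torsion M = P·e = 32.5 × 6.5 = 211.25 kip·in.
Critical point at (x, y) = (3.75, 5) from centroid. f_tx = M·y/J = 2.358 kip/in; f_ty = M·x/J = 1.769 kip/in.
Resultant f_max = √[f_tx² + (f_v + f_ty)²] = √[2.358² + (1.625 + 1.769)²] = 4.132 kip/in.
Capacity per unit length: r_n/Ω = (1/2.0) × 0.6 × 60 × (0.707 × 0.75) = 9.544 kip/in.
4.132 ≤ 9.544 → adequate.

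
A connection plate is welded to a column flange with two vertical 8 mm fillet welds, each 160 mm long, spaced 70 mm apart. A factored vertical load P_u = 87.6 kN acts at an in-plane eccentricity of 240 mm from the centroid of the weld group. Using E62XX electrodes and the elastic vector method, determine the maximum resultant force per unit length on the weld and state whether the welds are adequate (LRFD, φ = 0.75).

E62XX → F_EXX = 620 MPa.
Total weld length L_w = 320 mm. Treat welds as unit-width lines.
Polar moment about centroid: J = 2[d³/12 + d(b/2)²] = 2[160³/12 + 160×35²] = 1075000 mm³.
Direct shear f_v = P/L_w = 87.6×10³ / 320 = 273.8 N/mm (vertical).
Torsion M = P·e = 87.6×10³ × 240 = 21024000 N·mm.
Critical point at (x, y) = (35, 80) from centroid. f_tx = M·y/J = 1565 N/mm; f_ty = M·x/J = 684.7 N/mm.
Resultant f_max = √[f_tx² + (f_v + f_ty)²] = √[1565² + (273.8 + 684.7)²] = 1835 N/mm.
Capacity per unit length: φr_n = 0.75 × 0.6 × 620 × (0.707 × 8) = 1578 N/mm.
1835 > 1578 → NOT adequate.

f_max ≈ 1840 N/mm; NOT adequate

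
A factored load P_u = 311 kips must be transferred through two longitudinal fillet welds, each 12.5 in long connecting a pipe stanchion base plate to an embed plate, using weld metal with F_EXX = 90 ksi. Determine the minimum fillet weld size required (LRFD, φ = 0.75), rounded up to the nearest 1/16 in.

Total weld length L = 25 in.
Required throat t_e = P_u / (φ × 0.6 F_EXX × L) = 311 / (0.75 × 0.6 × 90 × 25) = 0.3072 in.
Required leg w = t_e / 0.707 = 0.4345 in → use 7/16 in.

w = 7/16 in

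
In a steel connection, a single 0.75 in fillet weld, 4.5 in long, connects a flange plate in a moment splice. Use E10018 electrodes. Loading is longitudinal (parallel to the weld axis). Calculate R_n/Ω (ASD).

E100XX → F_EXX = 100 ksi.
Effective throat t_e = 0.707 × 0.75 = 0.5302 in.
Total length L = 4.5 in; A_we = 0.5302 × 4.5 = 2.386 in².
F_nw = 0.6 F_EXX = 0.6 × 100 = 60 ksi.
R_n = 60 × 2.386 = 143.2 kips; R_n/Ω = 143.2/2.0 = 71.58 kips.

R_n/Ω ≈ 71.6 kips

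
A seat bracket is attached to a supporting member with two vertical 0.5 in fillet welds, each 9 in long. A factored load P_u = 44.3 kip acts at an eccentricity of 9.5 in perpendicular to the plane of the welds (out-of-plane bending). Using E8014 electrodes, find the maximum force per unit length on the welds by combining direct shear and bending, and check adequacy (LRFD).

E80XX → F_EXX = 80 ksi.
L_w = 2 × 9 = 18 in; section modulus (unit throat) S = 2 × L²/6 = 27 in².
Direct shear f_v = P/L_w = 44.3/18 = 2.461 kip/in.
Moment M = P × e = 44.3 × 9.5 = 420.85 kip·in; bending f_b = M/S = 15.59 kip/in.
f_max = √(f_v² + f_b²) = √(2.461² + 15.59²) = 15.78 kip/in.
φr_n = 0.75 × 0.6 × 80 × (0.707 × 0.5) = 12.73 kip/in → NOT adequate.

f_max ≈ 15.8 kip/in; NOT adequate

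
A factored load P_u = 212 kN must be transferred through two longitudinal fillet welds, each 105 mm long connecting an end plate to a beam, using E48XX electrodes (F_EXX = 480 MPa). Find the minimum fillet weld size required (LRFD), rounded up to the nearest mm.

w = 7 mm

Total weld length L = 210 mm.
Required throat t_e = P_u / (φ × 0.6 F_EXX × L) = 212 / (0.75 × 0.6 × 480 × 210 × 10⁻³) = 4.674 mm.
Required leg w = t_e / 0.707 = 6.611 mm → use 7 mm.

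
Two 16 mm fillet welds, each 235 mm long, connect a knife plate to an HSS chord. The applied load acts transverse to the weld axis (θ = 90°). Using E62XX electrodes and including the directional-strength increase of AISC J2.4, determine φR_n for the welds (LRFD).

φR_n ≈ 2230 kN

E62XX → F_EXX = 620 MPa.
t_e = 0.707 × 16 = 11.31 mm; A_we = 11.31 × 470 = 5317 mm².
Directional factor: 1.0 + 0.5 sin^1.5(90°) = 1.5.
F_nw = 0.6 × 620 × 1.5 = 558 MPa.
φR_n = 0.75 × 558 × 5317 × 10⁻³ = 2225 kN.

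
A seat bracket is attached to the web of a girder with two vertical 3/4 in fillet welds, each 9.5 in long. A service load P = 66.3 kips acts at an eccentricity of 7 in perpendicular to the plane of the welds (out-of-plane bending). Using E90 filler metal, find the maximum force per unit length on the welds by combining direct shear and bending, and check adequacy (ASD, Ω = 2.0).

E90XX → F_EXX = 90 ksi.
L_w = 2 × 9.5 = 19 in; section modulus (unit throat) S = 2 × L²/6 = 30.08 in².
Direct shear f_v = P/L_w = 66.3/19 = 3.489 kip/in.
Moment M = P × e = 66.3 × 7 = 464.1 kip·in; bending f_b = M/S = 15.43 kip/in.
f_max = √(f_v² + f_b²) = √(3.489² + 15.43²) = 15.82 kip/in.
r_n/Ω = (1/2.0) × 0.6 × 90 × (0.707 × 0.75) = 14.32 kip/in → NOT adequate.

f_max ≈ 15.8 kip/in; NOT adequate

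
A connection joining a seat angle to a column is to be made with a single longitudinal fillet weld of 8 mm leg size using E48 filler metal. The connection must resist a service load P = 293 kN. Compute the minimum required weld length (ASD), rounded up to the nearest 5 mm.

E48XX → F_EXX = 480 MPa.
Throat t_e = 0.707 × 8 = 5.656 mm.
r_n/Ω = (0.6 × 480 × 5.656) / 2.0 = 814.5 N/mm = 0.8145 kN/mm.
L_req = P / (r_n/Ω) = 293 / 0.8145 = 359.7 mm total.
Round up → use L = 360 mm.

L = 360 mm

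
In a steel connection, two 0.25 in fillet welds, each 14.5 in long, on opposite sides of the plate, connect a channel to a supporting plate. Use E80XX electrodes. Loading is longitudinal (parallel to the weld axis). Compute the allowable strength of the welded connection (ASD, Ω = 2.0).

E80XX → F_EXX = 80 ksi.
Effective throat t_e = 0.707 × 0.25 = 0.1767 in.
Total length L = 29 in; A_we = 0.1767 × 29 = 5.126 in².
F_nw = 0.6 F_EXX = 0.6 × 80 = 48 ksi.
R_n = 48 × 5.126 = 246 kips; R_n/Ω = 246/2.0 = 123 kips.

R_n/Ω ≈ 123 kips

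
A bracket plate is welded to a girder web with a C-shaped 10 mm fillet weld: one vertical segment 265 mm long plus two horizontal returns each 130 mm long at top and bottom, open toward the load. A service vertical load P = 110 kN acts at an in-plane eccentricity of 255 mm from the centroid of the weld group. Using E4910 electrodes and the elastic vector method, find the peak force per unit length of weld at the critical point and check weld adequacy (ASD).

E49XX → F_EXX = 490 MPa.
Total weld length L_w = 525 mm. Treat welds as unit-width lines.
Centroid: x̄ = 2×130×65 / 525 = 32.19 mm from the vertical weld.
Polar moment about centroid: J = I_x + I_y = [265³/12 + 2×130×132.5²] + [265×32.19² + 2(130³/12 + 130×32.81²)] = 7036000 mm³.
Direct shear f_v = P/L_w = 110×10³ / 525 = 209.5 N/mm (vertical).
Torsion M = P·e = 110×10³ × 255 = 28050000 N·mm.
Critical point at (x, y) = (97.81, 132.5) from centroid. f_tx = M·y/J = 528.2 N/mm; f_ty = M·x/J = 389.9 N/mm.
Resultant f_max = √[f_tx² + (f_v + f_ty)²] = √[528.2² + (209.5 + 389.9)²] = 799 N/mm.
Capacity per unit length: r_n/Ω = (1/2.0) × 0.6 × 490 × (0.707 × 10) = 1039 N/mm.
799 ≤ 1039 → adequate.

f_max ≈ 799 N/mm; adequate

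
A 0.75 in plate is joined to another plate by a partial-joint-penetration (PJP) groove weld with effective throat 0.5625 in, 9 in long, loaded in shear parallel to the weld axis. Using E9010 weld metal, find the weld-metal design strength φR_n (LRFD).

φR_n ≈ 205 kip

E90XX → F_EXX = 90 ksi.
Effective throat (given) t_e = 0.5625 in.
A_we = 0.5625 × 9 = 5.062 in².
F_nw = 0.6 F_EXX = 54 ksi.
φR_n = 0.75 × 54 × 5.062 = 205 kip.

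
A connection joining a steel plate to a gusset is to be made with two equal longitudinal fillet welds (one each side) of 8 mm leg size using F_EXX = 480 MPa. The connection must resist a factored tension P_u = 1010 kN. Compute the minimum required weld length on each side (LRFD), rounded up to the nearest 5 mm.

Throat t_e = 0.707 × 8 = 5.656 mm.
φr_n = 0.75 × 0.6 × 480 × 5.656 × 10⁻³ = 1.222 kN/mm.
L_req = P_u / φr_n = 1010 / 1.222 = 826.7 mm total.
Per side: 826.7 / 2 = 413.4 mm.
Round up → use L = 415 mm on each side.

L = 415 mm on each side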